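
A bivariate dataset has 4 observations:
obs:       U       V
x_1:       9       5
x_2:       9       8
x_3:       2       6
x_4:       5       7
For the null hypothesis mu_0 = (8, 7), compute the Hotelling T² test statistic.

Step 1 — sample mean vector:
  mean(U) = (9 + 9 + 2 + 5) / 4 = 25/4 = 6.25
  mean(V) = (5 + 8 + 6 + 7) / 4 = 26/4 = 6.5
  x̄ = (6.25, 6.5),  deviation x̄ - mu_0 = (6.25, 6.5) - (8, 7) = (-1.75, -0.5).

Step 2 — sample covariance matrix, S[i,j] = (1/(n-1)) · Σ_k (x_{k,i} - mean_i) · (x_{k,j} - mean_j), divisor n-1 = 3:
  S[U,U] = ((2.75)·(2.75) + (2.75)·(2.75) + (-4.25)·(-4.25) + (-1.25)·(-1.25)) / 3 = 34.75/3 = 11.5833
  S[U,V] = ((2.75)·(-1.5) + (2.75)·(1.5) + (-4.25)·(-0.5) + (-1.25)·(0.5)) / 3 = 1.5/3 = 0.5
  S[V,V] = ((-1.5)·(-1.5) + (1.5)·(1.5) + (-0.5)·(-0.5) + (0.5)·(0.5)) / 3 = 5/3 = 1.6667
  S = [[11.5833, 0.5],
 [0.5, 1.6667]].

Step 3 — invert S. det(S) = 11.5833·1.6667 - (0.5)² = 19.0556.
  S^{-1} = (1/det) · [[d, -b], [-b, a]] = [[0.0875, -0.0262],
 [-0.0262, 0.6079]].

Step 4 — quadratic form (x̄ - mu_0)^T · S^{-1} · (x̄ - mu_0):
  S^{-1} · (x̄ - mu_0) = (-0.1399, -0.258),
  (x̄ - mu_0)^T · [...] = (-1.75)·(-0.1399) + (-0.5)·(-0.258) = 0.3739.

Step 5 — scale by n: T² = 4 · 0.3739 = 1.4956.

T² ≈ 1.4956


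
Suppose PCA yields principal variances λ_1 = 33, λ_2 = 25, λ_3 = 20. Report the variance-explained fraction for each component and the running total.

Step 1 — total variance = trace(Sigma) = Σ λ_i = 33 + 25 + 20 = 78.

Step 2 — fraction explained by component i = λ_i / Σ λ:
  PC1: 33/78 = 0.4231
  PC2: 25/78 = 0.3205
  PC3: 20/78 = 0.2564

Step 3 — cumulative fraction after k components = (λ_1 + ... + λ_k) / Σ λ:
  k = 1: 33/78 = 0.4231
  k = 2: (33 + 25)/78 = 58/78 = 0.7436
  k = 3: (33 + 25 + 20)/78 = 78/78 = 1

Summary (fraction, with percent):

explained: PC1 0.4231 (42.31%), PC2 0.3205 (32.05%), PC3 0.2564 (25.64%);  cumulative: 0.4231, 0.7436, 1


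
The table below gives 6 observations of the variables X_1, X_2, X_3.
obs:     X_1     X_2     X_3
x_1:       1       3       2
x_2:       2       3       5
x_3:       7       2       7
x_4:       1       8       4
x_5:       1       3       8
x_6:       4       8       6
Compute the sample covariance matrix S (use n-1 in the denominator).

Step 1 — column means:
  mean(X_1) = (1 + 2 + 7 + 1 + 1 + 4) / 6 = 16/6 = 2.6667
  mean(X_2) = (3 + 3 + 2 + 8 + 3 + 8) / 6 = 27/6 = 4.5
  mean(X_3) = (2 + 5 + 7 + 4 + 8 + 6) / 6 = 32/6 = 5.3333

Step 2 — sample covariance S[i,j] = (1/(n-1)) · Σ_k (x_{k,i} - mean_i) · (x_{k,j} - mean_j), with n-1 = 5.
  S[X_1,X_1] = ((-1.6667)·(-1.6667) + (-0.6667)·(-0.6667) + (4.3333)·(4.3333) + (-1.6667)·(-1.6667) + (-1.6667)·(-1.6667) + (1.3333)·(1.3333)) / 5 = 29.3333/5 = 5.8667
  S[X_1,X_2] = ((-1.6667)·(-1.5) + (-0.6667)·(-1.5) + (4.3333)·(-2.5) + (-1.6667)·(3.5) + (-1.6667)·(-1.5) + (1.3333)·(3.5)) / 5 = -6/5 = -1.2
  S[X_1,X_3] = ((-1.6667)·(-3.3333) + (-0.6667)·(-0.3333) + (4.3333)·(1.6667) + (-1.6667)·(-1.3333) + (-1.6667)·(2.6667) + (1.3333)·(0.6667)) / 5 = 11.6667/5 = 2.3333
  S[X_2,X_2] = ((-1.5)·(-1.5) + (-1.5)·(-1.5) + (-2.5)·(-2.5) + (3.5)·(3.5) + (-1.5)·(-1.5) + (3.5)·(3.5)) / 5 = 37.5/5 = 7.5
  S[X_2,X_3] = ((-1.5)·(-3.3333) + (-1.5)·(-0.3333) + (-2.5)·(1.6667) + (3.5)·(-1.3333) + (-1.5)·(2.6667) + (3.5)·(0.6667)) / 5 = -5/5 = -1
  S[X_3,X_3] = ((-3.3333)·(-3.3333) + (-0.3333)·(-0.3333) + (1.6667)·(1.6667) + (-1.3333)·(-1.3333) + (2.6667)·(2.6667) + (0.6667)·(0.6667)) / 5 = 23.3333/5 = 4.6667

S is symmetric (S[j,i] = S[i,j]). Assembling:

S = [[5.8667, -1.2, 2.3333],
 [-1.2, 7.5, -1],
 [2.3333, -1, 4.6667]]


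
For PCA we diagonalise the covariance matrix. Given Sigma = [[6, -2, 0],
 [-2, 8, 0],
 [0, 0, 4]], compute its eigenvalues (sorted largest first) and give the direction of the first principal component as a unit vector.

Step 1 — characteristic polynomial p(λ) = det(λI - Sigma) = λ³ - tr·λ² + c_1·λ - det, where tr = trace, c_1 = sum of the principal 2×2 minors, det = det(Sigma):
  tr = 6 + 8 + 4 = 18,
  c_1 = (6·8 - (-2)²) + (6·4 - (0)²) + (8·4 - (0)²) = 44 + 24 + 32 = 100,
  det = 6·(8·4 - (0)²) - (-2)·((-2)·4 - (0)·(0)) + (0)·((-2)·(0) - 8·(0)) = 6·(32) - (-2)·(-8) + (0)·(0) = 176.
  So p(λ) = λ³ - 18λ² + 100λ - 176.
Step 2 — look for an integer root (rational root theorem: any rational root is an integer divisor of 176). Testing λ = 4:
  p(4) = 64 - 288 + 400 - 176 = 0  ✓
  Dividing out (λ - 4): p(λ) = (λ - 4)(λ² - 14λ + 44).
Step 3 — remaining eigenvalues from the quadratic λ² - 14λ + 44 = 0:
  Δ = 14² - 4·44 = 196 - 176 = 20,  λ = (14 ± √20)/2 = (14 ± 4.4721)/2 ≈ 9.2361 or 4.7639.
  Sorted: λ_1 = 9.2361,  λ_2 = 4.7639,  λ_3 = 4  (check: sum = 18 = tr ✓).

Step 4 — unit eigenvector for λ_1 ≈ 9.2361: v spans the null space of (Sigma - λ_1 I), whose rows are
  r_1 = (-3.2361, -2, 0),  r_2 = (-2, -1.2361, 0),  r_3 = (0, 0, -5.2361).
  v is orthogonal to every row, so take v ∝ r_1 × r_3 = ((-2)·(-5.2361) - (0)·(0), (0)·(0) - (-3.2361)·(-5.2361), (-3.2361)·(0) - (-2)·(0)) ≈ (10.4721, -16.9443, 0).
  Let u = (10.4721, -16.9443, 0).
  ||u|| = √((10.4721)² + (-16.9443)² + (0)²) = √(396.774) ≈ 19.9192,  v_1 = u/||u|| ≈ (0.5257, -0.8507, 0) (||v_1|| = 1).

λ_1 = 9.2361,  λ_2 = 4.7639,  λ_3 = 4;  v_1 ≈ (0.5257, -0.8507, 0)


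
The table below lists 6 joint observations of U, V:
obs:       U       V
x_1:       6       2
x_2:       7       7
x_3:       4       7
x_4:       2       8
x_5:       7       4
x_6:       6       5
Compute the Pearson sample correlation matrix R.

Step 1 — column means:
  mean(U) = (6 + 7 + 4 + 2 + 7 + 6) / 6 = 32/6 = 5.3333
  mean(V) = (2 + 7 + 7 + 8 + 4 + 5) / 6 = 33/6 = 5.5

Step 2 — sample variances and covariances s[i,j] = (1/(n-1)) · Σ_k (x_{k,i} - mean_i) · (x_{k,j} - mean_j), with n-1 = 5:
  s[U,U] = ((0.6667)·(0.6667) + (1.6667)·(1.6667) + (-1.3333)·(-1.3333) + (-3.3333)·(-3.3333) + (1.6667)·(1.6667) + (0.6667)·(0.6667)) / 5 = 19.3333/5 = 3.8667
  s[U,V] = ((0.6667)·(-3.5) + (1.6667)·(1.5) + (-1.3333)·(1.5) + (-3.3333)·(2.5) + (1.6667)·(-1.5) + (0.6667)·(-0.5)) / 5 = -13/5 = -2.6
  s[V,V] = ((-3.5)·(-3.5) + (1.5)·(1.5) + (1.5)·(1.5) + (2.5)·(2.5) + (-1.5)·(-1.5) + (-0.5)·(-0.5)) / 5 = 25.5/5 = 5.1
  Sample standard deviations s_i = √(s[i,i]):
  s(U) = √(3.8667) = 1.9664
  s(V) = √(5.1) = 2.2583

Step 3 — r_{ij} = s_{ij} / (s_i · s_j):
  r[U,U] = 1 (diagonal).
  r[U,V] = -2.6 / (1.9664 · 2.2583) = -2.6 / 4.4407 = -0.5855
  r[V,V] = 1 (diagonal).

R is symmetric with unit diagonal. Assembling:

R = [[1, -0.5855],
 [-0.5855, 1]]


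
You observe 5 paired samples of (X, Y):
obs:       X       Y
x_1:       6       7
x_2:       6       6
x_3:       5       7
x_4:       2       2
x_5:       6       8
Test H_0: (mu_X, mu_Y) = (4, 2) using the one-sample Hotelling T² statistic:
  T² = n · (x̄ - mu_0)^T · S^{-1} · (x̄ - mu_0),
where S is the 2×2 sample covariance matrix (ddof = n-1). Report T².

Step 1 — sample mean vector:
  mean(X) = (6 + 6 + 5 + 2 + 6) / 5 = 25/5 = 5
  mean(Y) = (7 + 6 + 7 + 2 + 8) / 5 = 30/5 = 6
  x̄ = (5, 6),  deviation x̄ - mu_0 = (5, 6) - (4, 2) = (1, 4).

Step 2 — sample covariance matrix, S[i,j] = (1/(n-1)) · Σ_k (x_{k,i} - mean_i) · (x_{k,j} - mean_j), divisor n-1 = 4:
  S[X,X] = ((1)·(1) + (1)·(1) + (0)·(0) + (-3)·(-3) + (1)·(1)) / 4 = 12/4 = 3
  S[X,Y] = ((1)·(1) + (1)·(0) + (0)·(1) + (-3)·(-4) + (1)·(2)) / 4 = 15/4 = 3.75
  S[Y,Y] = ((1)·(1) + (0)·(0) + (1)·(1) + (-4)·(-4) + (2)·(2)) / 4 = 22/4 = 5.5
  S = [[3, 3.75],
 [3.75, 5.5]].

Step 3 — invert S. det(S) = 3·5.5 - (3.75)² = 2.4375.
  S^{-1} = (1/det) · [[d, -b], [-b, a]] = [[2.2564, -1.5385],
 [-1.5385, 1.2308]].

Step 4 — quadratic form (x̄ - mu_0)^T · S^{-1} · (x̄ - mu_0):
  S^{-1} · (x̄ - mu_0) = (-3.8974, 3.3846),
  (x̄ - mu_0)^T · [...] = (1)·(-3.8974) + (4)·(3.3846) = 9.641.

Step 5 — scale by n: T² = 5 · 9.641 = 48.2051.

T² ≈ 48.2051


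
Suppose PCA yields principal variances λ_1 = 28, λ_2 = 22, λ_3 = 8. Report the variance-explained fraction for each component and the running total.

Step 1 — total variance = trace(Sigma) = Σ λ_i = 28 + 22 + 8 = 58.

Step 2 — fraction explained by component i = λ_i / Σ λ:
  PC1: 28/58 = 0.4828
  PC2: 22/58 = 0.3793
  PC3: 8/58 = 0.1379

Step 3 — cumulative fraction after k components = (λ_1 + ... + λ_k) / Σ λ:
  k = 1: 28/58 = 0.4828
  k = 2: (28 + 22)/58 = 50/58 = 0.8621
  k = 3: (28 + 22 + 8)/58 = 58/58 = 1

Summary (fraction, with percent):

explained: PC1 0.4828 (48.28%), PC2 0.3793 (37.93%), PC3 0.1379 (13.79%);  cumulative: 0.4828, 0.8621, 1


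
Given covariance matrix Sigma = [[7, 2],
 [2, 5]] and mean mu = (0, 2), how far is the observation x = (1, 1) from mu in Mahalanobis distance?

Step 1 — centre the observation: (x - mu) = (1, -1).

Step 2 — invert Sigma. det(Sigma) = 7·5 - (2)² = 31.
  Sigma^{-1} = (1/det) · [[d, -b], [-b, a]] = [[0.1613, -0.0645],
 [-0.0645, 0.2258]].

Step 3 — form the quadratic (x - mu)^T · Sigma^{-1} · (x - mu):
  Sigma^{-1} · (x - mu) = (0.2258, -0.2903).
  (x - mu)^T · [Sigma^{-1} · (x - mu)] = (1)·(0.2258) + (-1)·(-0.2903) = 0.5161.

Step 4 — take square root: d = √(0.5161) ≈ 0.7184.

d(x, mu) = √(0.5161) ≈ 0.7184


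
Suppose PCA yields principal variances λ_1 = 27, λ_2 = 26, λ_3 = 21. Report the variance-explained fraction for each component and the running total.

Step 1 — total variance = trace(Sigma) = Σ λ_i = 27 + 26 + 21 = 74.

Step 2 — fraction explained by component i = λ_i / Σ λ:
  PC1: 27/74 = 0.3649
  PC2: 26/74 = 0.3514
  PC3: 21/74 = 0.2838

Step 3 — cumulative fraction after k components = (λ_1 + ... + λ_k) / Σ λ:
  k = 1: 27/74 = 0.3649
  k = 2: (27 + 26)/74 = 53/74 = 0.7162
  k = 3: (27 + 26 + 21)/74 = 74/74 = 1

Summary (fraction, with percent):

explained: PC1 0.3649 (36.49%), PC2 0.3514 (35.14%), PC3 0.2838 (28.38%);  cumulative: 0.3649, 0.7162, 1


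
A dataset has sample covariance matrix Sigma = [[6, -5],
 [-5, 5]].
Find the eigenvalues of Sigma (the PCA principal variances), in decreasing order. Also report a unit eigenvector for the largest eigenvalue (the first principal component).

Step 1 — characteristic polynomial of 2×2 Sigma:
  det(Sigma - λI) = λ² - trace · λ + det = 0.
  trace = 6 + 5 = 11, det = 6·5 - (-5)² = 5.
Step 2 — discriminant:
  Δ = trace² - 4·det = 121 - 20 = 101.
Step 3 — eigenvalues:
  λ = (trace ± √Δ)/2 = (11 ± 10.0499)/2,
  λ_1 = 10.5249,  λ_2 = 0.4751.

Step 4 — unit eigenvector for λ_1: solve (Sigma - λ_1 I)v = 0. First row:
  (6 - 10.5249)·v_x + (-5)·v_y = 0, i.e. (-4.5249)·v_x + (-5)·v_y = 0,
  so v ∝ (b, λ_1 - a) = (-5, 4.5249); multiply by -1 so the first entry is positive: u = (5, -4.5249).
  ||u|| = √((5)² + (-4.5249)²) = √(45.4751) ≈ 6.7435,
  v_1 = u/||u|| ≈ (0.7415, -0.671) (||v_1|| = 1).

λ_1 = 10.5249,  λ_2 = 0.4751;  v_1 ≈ (0.7415, -0.671)


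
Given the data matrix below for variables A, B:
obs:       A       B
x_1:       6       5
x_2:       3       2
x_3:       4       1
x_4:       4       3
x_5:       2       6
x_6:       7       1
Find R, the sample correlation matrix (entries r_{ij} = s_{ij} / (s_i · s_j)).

Step 1 — column means:
  mean(A) = (6 + 3 + 4 + 4 + 2 + 7) / 6 = 26/6 = 4.3333
  mean(B) = (5 + 2 + 1 + 3 + 6 + 1) / 6 = 18/6 = 3

Step 2 — sample variances and covariances s[i,j] = (1/(n-1)) · Σ_k (x_{k,i} - mean_i) · (x_{k,j} - mean_j), with n-1 = 5:
  s[A,A] = ((1.6667)·(1.6667) + (-1.3333)·(-1.3333) + (-0.3333)·(-0.3333) + (-0.3333)·(-0.3333) + (-2.3333)·(-2.3333) + (2.6667)·(2.6667)) / 5 = 17.3333/5 = 3.4667
  s[A,B] = ((1.6667)·(2) + (-1.3333)·(-1) + (-0.3333)·(-2) + (-0.3333)·(0) + (-2.3333)·(3) + (2.6667)·(-2)) / 5 = -7/5 = -1.4
  s[B,B] = ((2)·(2) + (-1)·(-1) + (-2)·(-2) + (0)·(0) + (3)·(3) + (-2)·(-2)) / 5 = 22/5 = 4.4
  Sample standard deviations s_i = √(s[i,i]):
  s(A) = √(3.4667) = 1.8619
  s(B) = √(4.4) = 2.0976

Step 3 — r_{ij} = s_{ij} / (s_i · s_j):
  r[A,A] = 1 (diagonal).
  r[A,B] = -1.4 / (1.8619 · 2.0976) = -1.4 / 3.9056 = -0.3585
  r[B,B] = 1 (diagonal).

R is symmetric with unit diagonal. Assembling:

R = [[1, -0.3585],
 [-0.3585, 1]]


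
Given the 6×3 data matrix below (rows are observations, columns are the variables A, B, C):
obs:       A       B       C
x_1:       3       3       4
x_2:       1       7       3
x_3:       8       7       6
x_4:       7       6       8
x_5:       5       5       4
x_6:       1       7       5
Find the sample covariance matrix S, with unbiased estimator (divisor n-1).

Step 1 — column means:
  mean(A) = (3 + 1 + 8 + 7 + 5 + 1) / 6 = 25/6 = 4.1667
  mean(B) = (3 + 7 + 7 + 6 + 5 + 7) / 6 = 35/6 = 5.8333
  mean(C) = (4 + 3 + 6 + 8 + 4 + 5) / 6 = 30/6 = 5

Step 2 — sample covariance S[i,j] = (1/(n-1)) · Σ_k (x_{k,i} - mean_i) · (x_{k,j} - mean_j), with n-1 = 5.
  S[A,A] = ((-1.1667)·(-1.1667) + (-3.1667)·(-3.1667) + (3.8333)·(3.8333) + (2.8333)·(2.8333) + (0.8333)·(0.8333) + (-3.1667)·(-3.1667)) / 5 = 44.8333/5 = 8.9667
  S[A,B] = ((-1.1667)·(-2.8333) + (-3.1667)·(1.1667) + (3.8333)·(1.1667) + (2.8333)·(0.1667) + (0.8333)·(-0.8333) + (-3.1667)·(1.1667)) / 5 = 0.1667/5 = 0.0333
  S[A,C] = ((-1.1667)·(-1) + (-3.1667)·(-2) + (3.8333)·(1) + (2.8333)·(3) + (0.8333)·(-1) + (-3.1667)·(0)) / 5 = 19/5 = 3.8
  S[B,B] = ((-2.8333)·(-2.8333) + (1.1667)·(1.1667) + (1.1667)·(1.1667) + (0.1667)·(0.1667) + (-0.8333)·(-0.8333) + (1.1667)·(1.1667)) / 5 = 12.8333/5 = 2.5667
  S[B,C] = ((-2.8333)·(-1) + (1.1667)·(-2) + (1.1667)·(1) + (0.1667)·(3) + (-0.8333)·(-1) + (1.1667)·(0)) / 5 = 3/5 = 0.6
  S[C,C] = ((-1)·(-1) + (-2)·(-2) + (1)·(1) + (3)·(3) + (-1)·(-1) + (0)·(0)) / 5 = 16/5 = 3.2

S is symmetric (S[j,i] = S[i,j]). Assembling:

S = [[8.9667, 0.0333, 3.8],
 [0.0333, 2.5667, 0.6],
 [3.8, 0.6, 3.2]]


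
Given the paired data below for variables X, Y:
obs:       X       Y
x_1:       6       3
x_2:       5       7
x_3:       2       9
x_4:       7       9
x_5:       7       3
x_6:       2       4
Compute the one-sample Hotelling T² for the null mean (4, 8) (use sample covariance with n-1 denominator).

Step 1 — sample mean vector:
  mean(X) = (6 + 5 + 2 + 7 + 7 + 2) / 6 = 29/6 = 4.8333
  mean(Y) = (3 + 7 + 9 + 9 + 3 + 4) / 6 = 35/6 = 5.8333
  x̄ = (4.8333, 5.8333),  deviation x̄ - mu_0 = (4.8333, 5.8333) - (4, 8) = (0.8333, -2.1667).

Step 2 — sample covariance matrix, S[i,j] = (1/(n-1)) · Σ_k (x_{k,i} - mean_i) · (x_{k,j} - mean_j), divisor n-1 = 5:
  S[X,X] = ((1.1667)·(1.1667) + (0.1667)·(0.1667) + (-2.8333)·(-2.8333) + (2.1667)·(2.1667) + (2.1667)·(2.1667) + (-2.8333)·(-2.8333)) / 5 = 26.8333/5 = 5.3667
  S[X,Y] = ((1.1667)·(-2.8333) + (0.1667)·(1.1667) + (-2.8333)·(3.1667) + (2.1667)·(3.1667) + (2.1667)·(-2.8333) + (-2.8333)·(-1.8333)) / 5 = -6.1667/5 = -1.2333
  S[Y,Y] = ((-2.8333)·(-2.8333) + (1.1667)·(1.1667) + (3.1667)·(3.1667) + (3.1667)·(3.1667) + (-2.8333)·(-2.8333) + (-1.8333)·(-1.8333)) / 5 = 40.8333/5 = 8.1667
  S = [[5.3667, -1.2333],
 [-1.2333, 8.1667]].

Step 3 — invert S. det(S) = 5.3667·8.1667 - (-1.2333)² = 42.3067.
  S^{-1} = (1/det) · [[d, -b], [-b, a]] = [[0.193, 0.0292],
 [0.0292, 0.1269]].

Step 4 — quadratic form (x̄ - mu_0)^T · S^{-1} · (x̄ - mu_0):
  S^{-1} · (x̄ - mu_0) = (0.0977, -0.2506),
  (x̄ - mu_0)^T · [...] = (0.8333)·(0.0977) + (-2.1667)·(-0.2506) = 0.6243.

Step 5 — scale by n: T² = 6 · 0.6243 = 3.7457.

T² ≈ 3.7457


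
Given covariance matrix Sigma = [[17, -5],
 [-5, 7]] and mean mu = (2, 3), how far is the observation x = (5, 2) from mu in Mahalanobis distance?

Step 1 — centre the observation: (x - mu) = (3, -1).

Step 2 — invert Sigma. det(Sigma) = 17·7 - (-5)² = 94.
  Sigma^{-1} = (1/det) · [[d, -b], [-b, a]] = [[0.0745, 0.0532],
 [0.0532, 0.1809]].

Step 3 — form the quadratic (x - mu)^T · Sigma^{-1} · (x - mu):
  Sigma^{-1} · (x - mu) = (0.1702, -0.0213).
  (x - mu)^T · [Sigma^{-1} · (x - mu)] = (3)·(0.1702) + (-1)·(-0.0213) = 0.5319.

Step 4 — take square root: d = √(0.5319) ≈ 0.7293.

d(x, mu) = √(0.5319) ≈ 0.7293


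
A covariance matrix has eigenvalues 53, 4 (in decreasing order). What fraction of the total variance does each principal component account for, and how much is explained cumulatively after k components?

Step 1 — total variance = trace(Sigma) = Σ λ_i = 53 + 4 = 57.

Step 2 — fraction explained by component i = λ_i / Σ λ:
  PC1: 53/57 = 0.9298
  PC2: 4/57 = 0.0702

Step 3 — cumulative fraction after k components = (λ_1 + ... + λ_k) / Σ λ:
  k = 1: 53/57 = 0.9298
  k = 2: (53 + 4)/57 = 57/57 = 1

Summary (fraction, with percent):

explained: PC1 0.9298 (92.98%), PC2 0.0702 (7.02%);  cumulative: 0.9298, 1


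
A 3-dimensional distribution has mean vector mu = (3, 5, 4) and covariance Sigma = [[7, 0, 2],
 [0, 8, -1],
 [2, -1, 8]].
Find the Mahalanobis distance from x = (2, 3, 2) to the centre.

Step 1 — centre the observation: (x - mu) = (-1, -2, -2).

Step 2 — invert Sigma (cofactor / det for 3×3, or solve directly):
  Sigma^{-1} = [[0.154, -0.0049, -0.0391],
 [-0.0049, 0.1271, 0.0171],
 [-0.0391, 0.0171, 0.1369]].

Step 3 — form the quadratic (x - mu)^T · Sigma^{-1} · (x - mu):
  Sigma^{-1} · (x - mu) = (-0.066, -0.2836, -0.2689).
  (x - mu)^T · [Sigma^{-1} · (x - mu)] = (-1)·(-0.066) + (-2)·(-0.2836) + (-2)·(-0.2689) = 1.1711.

Step 4 — take square root: d = √(1.1711) ≈ 1.0822.

d(x, mu) = √(1.1711) ≈ 1.0822


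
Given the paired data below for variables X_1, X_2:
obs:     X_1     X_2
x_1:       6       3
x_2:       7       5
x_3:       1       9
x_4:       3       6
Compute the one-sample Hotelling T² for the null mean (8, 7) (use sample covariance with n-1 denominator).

Step 1 — sample mean vector:
  mean(X_1) = (6 + 7 + 1 + 3) / 4 = 17/4 = 4.25
  mean(X_2) = (3 + 5 + 9 + 6) / 4 = 23/4 = 5.75
  x̄ = (4.25, 5.75),  deviation x̄ - mu_0 = (4.25, 5.75) - (8, 7) = (-3.75, -1.25).

Step 2 — sample covariance matrix, S[i,j] = (1/(n-1)) · Σ_k (x_{k,i} - mean_i) · (x_{k,j} - mean_j), divisor n-1 = 3:
  S[X_1,X_1] = ((1.75)·(1.75) + (2.75)·(2.75) + (-3.25)·(-3.25) + (-1.25)·(-1.25)) / 3 = 22.75/3 = 7.5833
  S[X_1,X_2] = ((1.75)·(-2.75) + (2.75)·(-0.75) + (-3.25)·(3.25) + (-1.25)·(0.25)) / 3 = -17.75/3 = -5.9167
  S[X_2,X_2] = ((-2.75)·(-2.75) + (-0.75)·(-0.75) + (3.25)·(3.25) + (0.25)·(0.25)) / 3 = 18.75/3 = 6.25
  S = [[7.5833, -5.9167],
 [-5.9167, 6.25]].

Step 3 — invert S. det(S) = 7.5833·6.25 - (-5.9167)² = 12.3889.
  S^{-1} = (1/det) · [[d, -b], [-b, a]] = [[0.5045, 0.4776],
 [0.4776, 0.6121]].

Step 4 — quadratic form (x̄ - mu_0)^T · S^{-1} · (x̄ - mu_0):
  S^{-1} · (x̄ - mu_0) = (-2.4888, -2.5561),
  (x̄ - mu_0)^T · [...] = (-3.75)·(-2.4888) + (-1.25)·(-2.5561) = 12.528.

Step 5 — scale by n: T² = 4 · 12.528 = 50.1121.

T² ≈ 50.1121


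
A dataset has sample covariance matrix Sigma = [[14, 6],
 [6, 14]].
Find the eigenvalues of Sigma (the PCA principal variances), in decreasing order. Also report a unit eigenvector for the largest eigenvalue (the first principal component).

Step 1 — characteristic polynomial of 2×2 Sigma:
  det(Sigma - λI) = λ² - trace · λ + det = 0.
  trace = 14 + 14 = 28, det = 14·14 - (6)² = 160.
Step 2 — discriminant:
  Δ = trace² - 4·det = 784 - 640 = 144.
Step 3 — eigenvalues:
  λ = (trace ± √Δ)/2 = (28 ± 12)/2,
  λ_1 = 20,  λ_2 = 8.

Step 4 — unit eigenvector for λ_1: solve (Sigma - λ_1 I)v = 0. First row:
  (14 - 20)·v_x + (6)·v_y = 0, i.e. (-6)·v_x + (6)·v_y = 0,
  so v ∝ (b, λ_1 - a) = (6, 6) = u.
  ||u|| = √((6)² + (6)²) = √(72) ≈ 8.4853,
  v_1 = u/||u|| ≈ (0.7071, 0.7071) (||v_1|| = 1).

λ_1 = 20,  λ_2 = 8;  v_1 ≈ (0.7071, 0.7071)


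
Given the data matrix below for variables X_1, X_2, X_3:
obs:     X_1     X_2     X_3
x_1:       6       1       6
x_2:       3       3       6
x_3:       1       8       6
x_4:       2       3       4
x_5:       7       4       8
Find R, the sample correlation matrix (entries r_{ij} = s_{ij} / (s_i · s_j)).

Step 1 — column means:
  mean(X_1) = (6 + 3 + 1 + 2 + 7) / 5 = 19/5 = 3.8
  mean(X_2) = (1 + 3 + 8 + 3 + 4) / 5 = 19/5 = 3.8
  mean(X_3) = (6 + 6 + 6 + 4 + 8) / 5 = 30/5 = 6

Step 2 — sample variances and covariances s[i,j] = (1/(n-1)) · Σ_k (x_{k,i} - mean_i) · (x_{k,j} - mean_j), with n-1 = 4:
  s[X_1,X_1] = ((2.2)·(2.2) + (-0.8)·(-0.8) + (-2.8)·(-2.8) + (-1.8)·(-1.8) + (3.2)·(3.2)) / 4 = 26.8/4 = 6.7
  s[X_1,X_2] = ((2.2)·(-2.8) + (-0.8)·(-0.8) + (-2.8)·(4.2) + (-1.8)·(-0.8) + (3.2)·(0.2)) / 4 = -15.2/4 = -3.8
  s[X_1,X_3] = ((2.2)·(0) + (-0.8)·(0) + (-2.8)·(0) + (-1.8)·(-2) + (3.2)·(2)) / 4 = 10/4 = 2.5
  s[X_2,X_2] = ((-2.8)·(-2.8) + (-0.8)·(-0.8) + (4.2)·(4.2) + (-0.8)·(-0.8) + (0.2)·(0.2)) / 4 = 26.8/4 = 6.7
  s[X_2,X_3] = ((-2.8)·(0) + (-0.8)·(0) + (4.2)·(0) + (-0.8)·(-2) + (0.2)·(2)) / 4 = 2/4 = 0.5
  s[X_3,X_3] = ((0)·(0) + (0)·(0) + (0)·(0) + (-2)·(-2) + (2)·(2)) / 4 = 8/4 = 2
  Sample standard deviations s_i = √(s[i,i]):
  s(X_1) = √(6.7) = 2.5884
  s(X_2) = √(6.7) = 2.5884
  s(X_3) = √(2) = 1.4142

Step 3 — r_{ij} = s_{ij} / (s_i · s_j):
  r[X_1,X_1] = 1 (diagonal).
  r[X_1,X_2] = -3.8 / (2.5884 · 2.5884) = -3.8 / 6.7 = -0.5672
  r[X_1,X_3] = 2.5 / (2.5884 · 1.4142) = 2.5 / 3.6606 = 0.6829
  r[X_2,X_2] = 1 (diagonal).
  r[X_2,X_3] = 0.5 / (2.5884 · 1.4142) = 0.5 / 3.6606 = 0.1366
  r[X_3,X_3] = 1 (diagonal).

R is symmetric with unit diagonal. Assembling:

R = [[1, -0.5672, 0.6829],
 [-0.5672, 1, 0.1366],
 [0.6829, 0.1366, 1]]


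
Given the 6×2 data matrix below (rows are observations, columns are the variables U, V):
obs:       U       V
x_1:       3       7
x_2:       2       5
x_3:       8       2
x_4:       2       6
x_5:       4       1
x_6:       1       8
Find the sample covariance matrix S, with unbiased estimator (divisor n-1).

Step 1 — column means:
  mean(U) = (3 + 2 + 8 + 2 + 4 + 1) / 6 = 20/6 = 3.3333
  mean(V) = (7 + 5 + 2 + 6 + 1 + 8) / 6 = 29/6 = 4.8333

Step 2 — sample covariance S[i,j] = (1/(n-1)) · Σ_k (x_{k,i} - mean_i) · (x_{k,j} - mean_j), with n-1 = 5.
  S[U,U] = ((-0.3333)·(-0.3333) + (-1.3333)·(-1.3333) + (4.6667)·(4.6667) + (-1.3333)·(-1.3333) + (0.6667)·(0.6667) + (-2.3333)·(-2.3333)) / 5 = 31.3333/5 = 6.2667
  S[U,V] = ((-0.3333)·(2.1667) + (-1.3333)·(0.1667) + (4.6667)·(-2.8333) + (-1.3333)·(1.1667) + (0.6667)·(-3.8333) + (-2.3333)·(3.1667)) / 5 = -25.6667/5 = -5.1333
  S[V,V] = ((2.1667)·(2.1667) + (0.1667)·(0.1667) + (-2.8333)·(-2.8333) + (1.1667)·(1.1667) + (-3.8333)·(-3.8333) + (3.1667)·(3.1667)) / 5 = 38.8333/5 = 7.7667

S is symmetric (S[j,i] = S[i,j]). Assembling:

S = [[6.2667, -5.1333],
 [-5.1333, 7.7667]]


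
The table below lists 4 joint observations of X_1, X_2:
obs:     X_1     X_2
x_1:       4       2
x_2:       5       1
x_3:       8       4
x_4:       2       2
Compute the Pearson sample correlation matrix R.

Step 1 — column means:
  mean(X_1) = (4 + 5 + 8 + 2) / 4 = 19/4 = 4.75
  mean(X_2) = (2 + 1 + 4 + 2) / 4 = 9/4 = 2.25

Step 2 — sample variances and covariances s[i,j] = (1/(n-1)) · Σ_k (x_{k,i} - mean_i) · (x_{k,j} - mean_j), with n-1 = 3:
  s[X_1,X_1] = ((-0.75)·(-0.75) + (0.25)·(0.25) + (3.25)·(3.25) + (-2.75)·(-2.75)) / 3 = 18.75/3 = 6.25
  s[X_1,X_2] = ((-0.75)·(-0.25) + (0.25)·(-1.25) + (3.25)·(1.75) + (-2.75)·(-0.25)) / 3 = 6.25/3 = 2.0833
  s[X_2,X_2] = ((-0.25)·(-0.25) + (-1.25)·(-1.25) + (1.75)·(1.75) + (-0.25)·(-0.25)) / 3 = 4.75/3 = 1.5833
  Sample standard deviations s_i = √(s[i,i]):
  s(X_1) = √(6.25) = 2.5
  s(X_2) = √(1.5833) = 1.2583

Step 3 — r_{ij} = s_{ij} / (s_i · s_j):
  r[X_1,X_1] = 1 (diagonal).
  r[X_1,X_2] = 2.0833 / (2.5 · 1.2583) = 2.0833 / 3.1458 = 0.6623
  r[X_2,X_2] = 1 (diagonal).

R is symmetric with unit diagonal. Assembling:

R = [[1, 0.6623],
 [0.6623, 1]]


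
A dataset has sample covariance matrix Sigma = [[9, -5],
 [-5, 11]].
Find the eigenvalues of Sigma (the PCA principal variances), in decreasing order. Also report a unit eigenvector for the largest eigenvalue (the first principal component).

Step 1 — characteristic polynomial of 2×2 Sigma:
  det(Sigma - λI) = λ² - trace · λ + det = 0.
  trace = 9 + 11 = 20, det = 9·11 - (-5)² = 74.
Step 2 — discriminant:
  Δ = trace² - 4·det = 400 - 296 = 104.
Step 3 — eigenvalues:
  λ = (trace ± √Δ)/2 = (20 ± 10.198)/2,
  λ_1 = 15.099,  λ_2 = 4.901.

Step 4 — unit eigenvector for λ_1: solve (Sigma - λ_1 I)v = 0. First row:
  (9 - 15.099)·v_x + (-5)·v_y = 0, i.e. (-6.099)·v_x + (-5)·v_y = 0,
  so v ∝ (b, λ_1 - a) = (-5, 6.099); multiply by -1 so the first entry is positive: u = (5, -6.099).
  ||u|| = √((5)² + (-6.099)²) = √(62.198) ≈ 7.8866,
  v_1 = u/||u|| ≈ (0.634, -0.7733) (||v_1|| = 1).

λ_1 = 15.099,  λ_2 = 4.901;  v_1 ≈ (0.634, -0.7733)


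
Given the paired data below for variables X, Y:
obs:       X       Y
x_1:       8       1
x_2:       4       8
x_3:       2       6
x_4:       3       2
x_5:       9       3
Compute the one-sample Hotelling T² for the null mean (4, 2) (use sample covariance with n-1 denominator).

Step 1 — sample mean vector:
  mean(X) = (8 + 4 + 2 + 3 + 9) / 5 = 26/5 = 5.2
  mean(Y) = (1 + 8 + 6 + 2 + 3) / 5 = 20/5 = 4
  x̄ = (5.2, 4),  deviation x̄ - mu_0 = (5.2, 4) - (4, 2) = (1.2, 2).

Step 2 — sample covariance matrix, S[i,j] = (1/(n-1)) · Σ_k (x_{k,i} - mean_i) · (x_{k,j} - mean_j), divisor n-1 = 4:
  S[X,X] = ((2.8)·(2.8) + (-1.2)·(-1.2) + (-3.2)·(-3.2) + (-2.2)·(-2.2) + (3.8)·(3.8)) / 4 = 38.8/4 = 9.7
  S[X,Y] = ((2.8)·(-3) + (-1.2)·(4) + (-3.2)·(2) + (-2.2)·(-2) + (3.8)·(-1)) / 4 = -19/4 = -4.75
  S[Y,Y] = ((-3)·(-3) + (4)·(4) + (2)·(2) + (-2)·(-2) + (-1)·(-1)) / 4 = 34/4 = 8.5
  S = [[9.7, -4.75],
 [-4.75, 8.5]].

Step 3 — invert S. det(S) = 9.7·8.5 - (-4.75)² = 59.8875.
  S^{-1} = (1/det) · [[d, -b], [-b, a]] = [[0.1419, 0.0793],
 [0.0793, 0.162]].

Step 4 — quadratic form (x̄ - mu_0)^T · S^{-1} · (x̄ - mu_0):
  S^{-1} · (x̄ - mu_0) = (0.329, 0.4191),
  (x̄ - mu_0)^T · [...] = (1.2)·(0.329) + (2)·(0.4191) = 1.233.

Step 5 — scale by n: T² = 5 · 1.233 = 6.1649.

T² ≈ 6.1649


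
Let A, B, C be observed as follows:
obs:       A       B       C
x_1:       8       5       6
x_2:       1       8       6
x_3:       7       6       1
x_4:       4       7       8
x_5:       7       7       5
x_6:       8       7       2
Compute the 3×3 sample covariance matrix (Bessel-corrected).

Step 1 — column means:
  mean(A) = (8 + 1 + 7 + 4 + 7 + 8) / 6 = 35/6 = 5.8333
  mean(B) = (5 + 8 + 6 + 7 + 7 + 7) / 6 = 40/6 = 6.6667
  mean(C) = (6 + 6 + 1 + 8 + 5 + 2) / 6 = 28/6 = 4.6667

Step 2 — sample covariance S[i,j] = (1/(n-1)) · Σ_k (x_{k,i} - mean_i) · (x_{k,j} - mean_j), with n-1 = 5.
  S[A,A] = ((2.1667)·(2.1667) + (-4.8333)·(-4.8333) + (1.1667)·(1.1667) + (-1.8333)·(-1.8333) + (1.1667)·(1.1667) + (2.1667)·(2.1667)) / 5 = 38.8333/5 = 7.7667
  S[A,B] = ((2.1667)·(-1.6667) + (-4.8333)·(1.3333) + (1.1667)·(-0.6667) + (-1.8333)·(0.3333) + (1.1667)·(0.3333) + (2.1667)·(0.3333)) / 5 = -10.3333/5 = -2.0667
  S[A,C] = ((2.1667)·(1.3333) + (-4.8333)·(1.3333) + (1.1667)·(-3.6667) + (-1.8333)·(3.3333) + (1.1667)·(0.3333) + (2.1667)·(-2.6667)) / 5 = -19.3333/5 = -3.8667
  S[B,B] = ((-1.6667)·(-1.6667) + (1.3333)·(1.3333) + (-0.6667)·(-0.6667) + (0.3333)·(0.3333) + (0.3333)·(0.3333) + (0.3333)·(0.3333)) / 5 = 5.3333/5 = 1.0667
  S[B,C] = ((-1.6667)·(1.3333) + (1.3333)·(1.3333) + (-0.6667)·(-3.6667) + (0.3333)·(3.3333) + (0.3333)·(0.3333) + (0.3333)·(-2.6667)) / 5 = 2.3333/5 = 0.4667
  S[C,C] = ((1.3333)·(1.3333) + (1.3333)·(1.3333) + (-3.6667)·(-3.6667) + (3.3333)·(3.3333) + (0.3333)·(0.3333) + (-2.6667)·(-2.6667)) / 5 = 35.3333/5 = 7.0667

S is symmetric (S[j,i] = S[i,j]). Assembling:

S = [[7.7667, -2.0667, -3.8667],
 [-2.0667, 1.0667, 0.4667],
 [-3.8667, 0.4667, 7.0667]]


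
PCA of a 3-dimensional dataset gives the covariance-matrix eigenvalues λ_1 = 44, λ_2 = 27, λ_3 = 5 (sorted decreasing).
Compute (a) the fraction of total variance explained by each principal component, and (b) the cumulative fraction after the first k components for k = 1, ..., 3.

Step 1 — total variance = trace(Sigma) = Σ λ_i = 44 + 27 + 5 = 76.

Step 2 — fraction explained by component i = λ_i / Σ λ:
  PC1: 44/76 = 0.5789
  PC2: 27/76 = 0.3553
  PC3: 5/76 = 0.0658

Step 3 — cumulative fraction after k components = (λ_1 + ... + λ_k) / Σ λ:
  k = 1: 44/76 = 0.5789
  k = 2: (44 + 27)/76 = 71/76 = 0.9342
  k = 3: (44 + 27 + 5)/76 = 76/76 = 1

Summary (fraction, with percent):

explained: PC1 0.5789 (57.89%), PC2 0.3553 (35.53%), PC3 0.0658 (6.58%);  cumulative: 0.5789, 0.9342, 1


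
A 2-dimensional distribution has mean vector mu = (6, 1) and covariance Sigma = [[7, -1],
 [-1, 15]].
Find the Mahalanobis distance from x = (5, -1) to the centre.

Step 1 — centre the observation: (x - mu) = (-1, -2).

Step 2 — invert Sigma. det(Sigma) = 7·15 - (-1)² = 104.
  Sigma^{-1} = (1/det) · [[d, -b], [-b, a]] = [[0.1442, 0.0096],
 [0.0096, 0.0673]].

Step 3 — form the quadratic (x - mu)^T · Sigma^{-1} · (x - mu):
  Sigma^{-1} · (x - mu) = (-0.1635, -0.1442).
  (x - mu)^T · [Sigma^{-1} · (x - mu)] = (-1)·(-0.1635) + (-2)·(-0.1442) = 0.4519.

Step 4 — take square root: d = √(0.4519) ≈ 0.6723.

d(x, mu) = √(0.4519) ≈ 0.6723


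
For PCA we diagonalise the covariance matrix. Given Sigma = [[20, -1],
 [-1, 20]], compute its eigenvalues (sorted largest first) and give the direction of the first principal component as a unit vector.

Step 1 — characteristic polynomial of 2×2 Sigma:
  det(Sigma - λI) = λ² - trace · λ + det = 0.
  trace = 20 + 20 = 40, det = 20·20 - (-1)² = 399.
Step 2 — discriminant:
  Δ = trace² - 4·det = 1600 - 1596 = 4.
Step 3 — eigenvalues:
  λ = (trace ± √Δ)/2 = (40 ± 2)/2,
  λ_1 = 21,  λ_2 = 19.

Step 4 — unit eigenvector for λ_1: solve (Sigma - λ_1 I)v = 0. First row:
  (20 - 21)·v_x + (-1)·v_y = 0, i.e. (-1)·v_x + (-1)·v_y = 0,
  so v ∝ (b, λ_1 - a) = (-1, 1); multiply by -1 so the first entry is positive: u = (1, -1).
  ||u|| = √((1)² + (-1)²) = √(2) ≈ 1.4142,
  v_1 = u/||u|| ≈ (0.7071, -0.7071) (||v_1|| = 1).

λ_1 = 21,  λ_2 = 19;  v_1 ≈ (0.7071, -0.7071)


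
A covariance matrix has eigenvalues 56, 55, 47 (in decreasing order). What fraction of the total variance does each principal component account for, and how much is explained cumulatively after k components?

Step 1 — total variance = trace(Sigma) = Σ λ_i = 56 + 55 + 47 = 158.

Step 2 — fraction explained by component i = λ_i / Σ λ:
  PC1: 56/158 = 0.3544
  PC2: 55/158 = 0.3481
  PC3: 47/158 = 0.2975

Step 3 — cumulative fraction after k components = (λ_1 + ... + λ_k) / Σ λ:
  k = 1: 56/158 = 0.3544
  k = 2: (56 + 55)/158 = 111/158 = 0.7025
  k = 3: (56 + 55 + 47)/158 = 158/158 = 1

Summary (fraction, with percent):

explained: PC1 0.3544 (35.44%), PC2 0.3481 (34.81%), PC3 0.2975 (29.75%);  cumulative: 0.3544, 0.7025, 1


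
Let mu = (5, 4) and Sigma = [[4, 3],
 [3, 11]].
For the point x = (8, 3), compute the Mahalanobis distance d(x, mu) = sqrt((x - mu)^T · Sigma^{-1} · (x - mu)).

Step 1 — centre the observation: (x - mu) = (3, -1).

Step 2 — invert Sigma. det(Sigma) = 4·11 - (3)² = 35.
  Sigma^{-1} = (1/det) · [[d, -b], [-b, a]] = [[0.3143, -0.0857],
 [-0.0857, 0.1143]].

Step 3 — form the quadratic (x - mu)^T · Sigma^{-1} · (x - mu):
  Sigma^{-1} · (x - mu) = (1.0286, -0.3714).
  (x - mu)^T · [Sigma^{-1} · (x - mu)] = (3)·(1.0286) + (-1)·(-0.3714) = 3.4571.

Step 4 — take square root: d = √(3.4571) ≈ 1.8593.

d(x, mu) = √(3.4571) ≈ 1.8593


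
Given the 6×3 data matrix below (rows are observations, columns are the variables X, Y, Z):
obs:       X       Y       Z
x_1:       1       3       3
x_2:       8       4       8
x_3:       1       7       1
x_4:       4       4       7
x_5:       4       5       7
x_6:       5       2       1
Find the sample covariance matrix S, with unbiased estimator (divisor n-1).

Step 1 — column means:
  mean(X) = (1 + 8 + 1 + 4 + 4 + 5) / 6 = 23/6 = 3.8333
  mean(Y) = (3 + 4 + 7 + 4 + 5 + 2) / 6 = 25/6 = 4.1667
  mean(Z) = (3 + 8 + 1 + 7 + 7 + 1) / 6 = 27/6 = 4.5

Step 2 — sample covariance S[i,j] = (1/(n-1)) · Σ_k (x_{k,i} - mean_i) · (x_{k,j} - mean_j), with n-1 = 5.
  S[X,X] = ((-2.8333)·(-2.8333) + (4.1667)·(4.1667) + (-2.8333)·(-2.8333) + (0.1667)·(0.1667) + (0.1667)·(0.1667) + (1.1667)·(1.1667)) / 5 = 34.8333/5 = 6.9667
  S[X,Y] = ((-2.8333)·(-1.1667) + (4.1667)·(-0.1667) + (-2.8333)·(2.8333) + (0.1667)·(-0.1667) + (0.1667)·(0.8333) + (1.1667)·(-2.1667)) / 5 = -7.8333/5 = -1.5667
  S[X,Z] = ((-2.8333)·(-1.5) + (4.1667)·(3.5) + (-2.8333)·(-3.5) + (0.1667)·(2.5) + (0.1667)·(2.5) + (1.1667)·(-3.5)) / 5 = 25.5/5 = 5.1
  S[Y,Y] = ((-1.1667)·(-1.1667) + (-0.1667)·(-0.1667) + (2.8333)·(2.8333) + (-0.1667)·(-0.1667) + (0.8333)·(0.8333) + (-2.1667)·(-2.1667)) / 5 = 14.8333/5 = 2.9667
  S[Y,Z] = ((-1.1667)·(-1.5) + (-0.1667)·(3.5) + (2.8333)·(-3.5) + (-0.1667)·(2.5) + (0.8333)·(2.5) + (-2.1667)·(-3.5)) / 5 = 0.5/5 = 0.1
  S[Z,Z] = ((-1.5)·(-1.5) + (3.5)·(3.5) + (-3.5)·(-3.5) + (2.5)·(2.5) + (2.5)·(2.5) + (-3.5)·(-3.5)) / 5 = 51.5/5 = 10.3

S is symmetric (S[j,i] = S[i,j]). Assembling:

S = [[6.9667, -1.5667, 5.1],
 [-1.5667, 2.9667, 0.1],
 [5.1, 0.1, 10.3]]


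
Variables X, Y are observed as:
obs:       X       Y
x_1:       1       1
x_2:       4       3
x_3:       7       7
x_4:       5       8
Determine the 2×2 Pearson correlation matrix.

Step 1 — column means:
  mean(X) = (1 + 4 + 7 + 5) / 4 = 17/4 = 4.25
  mean(Y) = (1 + 3 + 7 + 8) / 4 = 19/4 = 4.75

Step 2 — sample variances and covariances s[i,j] = (1/(n-1)) · Σ_k (x_{k,i} - mean_i) · (x_{k,j} - mean_j), with n-1 = 3:
  s[X,X] = ((-3.25)·(-3.25) + (-0.25)·(-0.25) + (2.75)·(2.75) + (0.75)·(0.75)) / 3 = 18.75/3 = 6.25
  s[X,Y] = ((-3.25)·(-3.75) + (-0.25)·(-1.75) + (2.75)·(2.25) + (0.75)·(3.25)) / 3 = 21.25/3 = 7.0833
  s[Y,Y] = ((-3.75)·(-3.75) + (-1.75)·(-1.75) + (2.25)·(2.25) + (3.25)·(3.25)) / 3 = 32.75/3 = 10.9167
  Sample standard deviations s_i = √(s[i,i]):
  s(X) = √(6.25) = 2.5
  s(Y) = √(10.9167) = 3.304

Step 3 — r_{ij} = s_{ij} / (s_i · s_j):
  r[X,X] = 1 (diagonal).
  r[X,Y] = 7.0833 / (2.5 · 3.304) = 7.0833 / 8.2601 = 0.8575
  r[Y,Y] = 1 (diagonal).

R is symmetric with unit diagonal. Assembling:

R = [[1, 0.8575],
 [0.8575, 1]]


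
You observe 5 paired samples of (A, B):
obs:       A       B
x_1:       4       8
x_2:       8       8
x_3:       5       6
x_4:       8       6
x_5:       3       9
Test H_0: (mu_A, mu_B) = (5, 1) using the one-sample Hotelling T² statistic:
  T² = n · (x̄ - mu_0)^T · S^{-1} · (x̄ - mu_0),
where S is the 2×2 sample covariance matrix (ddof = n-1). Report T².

Step 1 — sample mean vector:
  mean(A) = (4 + 8 + 5 + 8 + 3) / 5 = 28/5 = 5.6
  mean(B) = (8 + 8 + 6 + 6 + 9) / 5 = 37/5 = 7.4
  x̄ = (5.6, 7.4),  deviation x̄ - mu_0 = (5.6, 7.4) - (5, 1) = (0.6, 6.4).

Step 2 — sample covariance matrix, S[i,j] = (1/(n-1)) · Σ_k (x_{k,i} - mean_i) · (x_{k,j} - mean_j), divisor n-1 = 4:
  S[A,A] = ((-1.6)·(-1.6) + (2.4)·(2.4) + (-0.6)·(-0.6) + (2.4)·(2.4) + (-2.6)·(-2.6)) / 4 = 21.2/4 = 5.3
  S[A,B] = ((-1.6)·(0.6) + (2.4)·(0.6) + (-0.6)·(-1.4) + (2.4)·(-1.4) + (-2.6)·(1.6)) / 4 = -6.2/4 = -1.55
  S[B,B] = ((0.6)·(0.6) + (0.6)·(0.6) + (-1.4)·(-1.4) + (-1.4)·(-1.4) + (1.6)·(1.6)) / 4 = 7.2/4 = 1.8
  S = [[5.3, -1.55],
 [-1.55, 1.8]].

Step 3 — invert S. det(S) = 5.3·1.8 - (-1.55)² = 7.1375.
  S^{-1} = (1/det) · [[d, -b], [-b, a]] = [[0.2522, 0.2172],
 [0.2172, 0.7426]].

Step 4 — quadratic form (x̄ - mu_0)^T · S^{-1} · (x̄ - mu_0):
  S^{-1} · (x̄ - mu_0) = (1.5412, 4.8827),
  (x̄ - mu_0)^T · [...] = (0.6)·(1.5412) + (6.4)·(4.8827) = 32.1737.

Step 5 — scale by n: T² = 5 · 32.1737 = 160.8687.

T² ≈ 160.8687


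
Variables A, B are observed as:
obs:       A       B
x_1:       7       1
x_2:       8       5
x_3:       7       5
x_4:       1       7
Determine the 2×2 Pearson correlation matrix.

Step 1 — column means:
  mean(A) = (7 + 8 + 7 + 1) / 4 = 23/4 = 5.75
  mean(B) = (1 + 5 + 5 + 7) / 4 = 18/4 = 4.5

Step 2 — sample variances and covariances s[i,j] = (1/(n-1)) · Σ_k (x_{k,i} - mean_i) · (x_{k,j} - mean_j), with n-1 = 3:
  s[A,A] = ((1.25)·(1.25) + (2.25)·(2.25) + (1.25)·(1.25) + (-4.75)·(-4.75)) / 3 = 30.75/3 = 10.25
  s[A,B] = ((1.25)·(-3.5) + (2.25)·(0.5) + (1.25)·(0.5) + (-4.75)·(2.5)) / 3 = -14.5/3 = -4.8333
  s[B,B] = ((-3.5)·(-3.5) + (0.5)·(0.5) + (0.5)·(0.5) + (2.5)·(2.5)) / 3 = 19/3 = 6.3333
  Sample standard deviations s_i = √(s[i,i]):
  s(A) = √(10.25) = 3.2016
  s(B) = √(6.3333) = 2.5166

Step 3 — r_{ij} = s_{ij} / (s_i · s_j):
  r[A,A] = 1 (diagonal).
  r[A,B] = -4.8333 / (3.2016 · 2.5166) = -4.8333 / 8.0571 = -0.5999
  r[B,B] = 1 (diagonal).

R is symmetric with unit diagonal. Assembling:

R = [[1, -0.5999],
 [-0.5999, 1]]


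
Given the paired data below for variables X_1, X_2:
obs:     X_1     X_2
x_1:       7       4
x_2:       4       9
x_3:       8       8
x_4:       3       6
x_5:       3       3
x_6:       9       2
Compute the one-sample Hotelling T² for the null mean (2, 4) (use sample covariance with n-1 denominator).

Step 1 — sample mean vector:
  mean(X_1) = (7 + 4 + 8 + 3 + 3 + 9) / 6 = 34/6 = 5.6667
  mean(X_2) = (4 + 9 + 8 + 6 + 3 + 2) / 6 = 32/6 = 5.3333
  x̄ = (5.6667, 5.3333),  deviation x̄ - mu_0 = (5.6667, 5.3333) - (2, 4) = (3.6667, 1.3333).

Step 2 — sample covariance matrix, S[i,j] = (1/(n-1)) · Σ_k (x_{k,i} - mean_i) · (x_{k,j} - mean_j), divisor n-1 = 5:
  S[X_1,X_1] = ((1.3333)·(1.3333) + (-1.6667)·(-1.6667) + (2.3333)·(2.3333) + (-2.6667)·(-2.6667) + (-2.6667)·(-2.6667) + (3.3333)·(3.3333)) / 5 = 35.3333/5 = 7.0667
  S[X_1,X_2] = ((1.3333)·(-1.3333) + (-1.6667)·(3.6667) + (2.3333)·(2.6667) + (-2.6667)·(0.6667) + (-2.6667)·(-2.3333) + (3.3333)·(-3.3333)) / 5 = -8.3333/5 = -1.6667
  S[X_2,X_2] = ((-1.3333)·(-1.3333) + (3.6667)·(3.6667) + (2.6667)·(2.6667) + (0.6667)·(0.6667) + (-2.3333)·(-2.3333) + (-3.3333)·(-3.3333)) / 5 = 39.3333/5 = 7.8667
  S = [[7.0667, -1.6667],
 [-1.6667, 7.8667]].

Step 3 — invert S. det(S) = 7.0667·7.8667 - (-1.6667)² = 52.8133.
  S^{-1} = (1/det) · [[d, -b], [-b, a]] = [[0.149, 0.0316],
 [0.0316, 0.1338]].

Step 4 — quadratic form (x̄ - mu_0)^T · S^{-1} · (x̄ - mu_0):
  S^{-1} · (x̄ - mu_0) = (0.5882, 0.2941),
  (x̄ - mu_0)^T · [...] = (3.6667)·(0.5882) + (1.3333)·(0.2941) = 2.549.

Step 5 — scale by n: T² = 6 · 2.549 = 15.2941.

T² ≈ 15.2941


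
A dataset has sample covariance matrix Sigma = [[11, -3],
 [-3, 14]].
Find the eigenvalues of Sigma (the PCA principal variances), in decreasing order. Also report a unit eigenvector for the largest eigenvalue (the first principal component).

Step 1 — characteristic polynomial of 2×2 Sigma:
  det(Sigma - λI) = λ² - trace · λ + det = 0.
  trace = 11 + 14 = 25, det = 11·14 - (-3)² = 145.
Step 2 — discriminant:
  Δ = trace² - 4·det = 625 - 580 = 45.
Step 3 — eigenvalues:
  λ = (trace ± √Δ)/2 = (25 ± 6.7082)/2,
  λ_1 = 15.8541,  λ_2 = 9.1459.

Step 4 — unit eigenvector for λ_1: solve (Sigma - λ_1 I)v = 0. First row:
  (11 - 15.8541)·v_x + (-3)·v_y = 0, i.e. (-4.8541)·v_x + (-3)·v_y = 0,
  so v ∝ (b, λ_1 - a) = (-3, 4.8541); multiply by -1 so the first entry is positive: u = (3, -4.8541).
  ||u|| = √((3)² + (-4.8541)²) = √(32.5623) ≈ 5.7063,
  v_1 = u/||u|| ≈ (0.5257, -0.8507) (||v_1|| = 1).

λ_1 = 15.8541,  λ_2 = 9.1459;  v_1 ≈ (0.5257, -0.8507)


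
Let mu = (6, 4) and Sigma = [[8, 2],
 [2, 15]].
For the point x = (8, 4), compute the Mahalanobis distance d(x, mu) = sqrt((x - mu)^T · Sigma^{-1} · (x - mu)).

Step 1 — centre the observation: (x - mu) = (2, 0).

Step 2 — invert Sigma. det(Sigma) = 8·15 - (2)² = 116.
  Sigma^{-1} = (1/det) · [[d, -b], [-b, a]] = [[0.1293, -0.0172],
 [-0.0172, 0.069]].

Step 3 — form the quadratic (x - mu)^T · Sigma^{-1} · (x - mu):
  Sigma^{-1} · (x - mu) = (0.2586, -0.0345).
  (x - mu)^T · [Sigma^{-1} · (x - mu)] = (2)·(0.2586) + (0)·(-0.0345) = 0.5172.

Step 4 — take square root: d = √(0.5172) ≈ 0.7192.

d(x, mu) = √(0.5172) ≈ 0.7192
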